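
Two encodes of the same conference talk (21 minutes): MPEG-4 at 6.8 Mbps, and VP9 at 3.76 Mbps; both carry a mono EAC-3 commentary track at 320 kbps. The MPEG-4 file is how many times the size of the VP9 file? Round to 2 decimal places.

1.75

21 min = 1260 s
Audio: 320 kbps = 0.320 Mbps.
MPEG-4: 7.120 Mbps × 1260 s = 8971.2 Mb = 1.044 GiB.
VP9: 4.080 Mbps × 1260 s = 5140.8 Mb = 0.598 GiB.
Ratio: 1.044 / 0.598 = 1.745.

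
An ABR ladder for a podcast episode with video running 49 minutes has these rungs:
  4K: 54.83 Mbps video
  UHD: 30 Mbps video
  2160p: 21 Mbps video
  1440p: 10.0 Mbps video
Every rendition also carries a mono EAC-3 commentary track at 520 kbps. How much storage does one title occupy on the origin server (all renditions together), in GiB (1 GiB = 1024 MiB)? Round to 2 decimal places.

49 min = 2940 s
Audio: 520 kbps = 0.520 Mbps.
Sum of rendition bitrates: (54.83+0.520) + (30+0.520) + (21+0.520) + (10.0+0.520) = 117.910 Mbps.
× 2940 s = 346,655 Mb = 43,332 MB = 40.36 GiB.

40.36 GiB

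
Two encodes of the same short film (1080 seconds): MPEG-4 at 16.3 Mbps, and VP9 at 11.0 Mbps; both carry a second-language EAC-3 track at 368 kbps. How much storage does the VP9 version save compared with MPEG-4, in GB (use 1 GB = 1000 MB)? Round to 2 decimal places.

0.72 GB

Audio: 368 kbps = 0.368 Mbps.
MPEG-4: 16.668 Mbps × 1080 s = 18001.4 Mb = 2.250 GB.
VP9: 11.368 Mbps × 1080 s = 12277.4 Mb = 1.535 GB.
Saving: 2.250 − 1.535 = 0.716 GB.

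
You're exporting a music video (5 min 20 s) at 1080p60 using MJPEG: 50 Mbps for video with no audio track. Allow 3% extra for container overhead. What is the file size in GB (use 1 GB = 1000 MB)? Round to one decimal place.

5 min 20 s = 320 s
Total bitrate: 50 Mbps.
Stream data: 50.000 Mbps × 320 s = 16000.0 Mb.
With 3% container overhead: ×1.03.
16,480 Mb ÷ 8 = 2,060 MB → 2.060 GB.

2.1 GB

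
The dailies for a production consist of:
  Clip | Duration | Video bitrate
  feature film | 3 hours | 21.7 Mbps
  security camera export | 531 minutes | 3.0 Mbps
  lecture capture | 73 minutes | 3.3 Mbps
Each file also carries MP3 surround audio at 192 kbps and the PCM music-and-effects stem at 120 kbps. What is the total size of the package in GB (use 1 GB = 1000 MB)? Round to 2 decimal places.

Audio total: 192 + 120 = 312 kbps = 0.312 Mbps.
feature film: 22.012 Mbps × 10800 s = 237729.6 Mb
security camera export: 3.312 Mbps × 31860 s = 105520.3 Mb
lecture capture: 3.612 Mbps × 4380 s = 15820.6 Mb
Total: 359070.5 Mb = 44883.8 MB.
= 44.88 GB.

44.88 GB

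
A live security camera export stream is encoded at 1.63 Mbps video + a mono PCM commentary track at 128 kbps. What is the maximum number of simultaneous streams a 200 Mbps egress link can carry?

Audio: 128 kbps = 0.128 Mbps.
Per-viewer media rate: 1.758 Mbps.
200 Mbps = 200.0 Mbps; 200.0 / 1.758 = 113.77 → 113 viewers.

113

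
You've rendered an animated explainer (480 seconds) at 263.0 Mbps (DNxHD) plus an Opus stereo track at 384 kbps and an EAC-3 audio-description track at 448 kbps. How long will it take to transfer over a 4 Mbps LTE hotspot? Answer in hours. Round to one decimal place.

Audio total: 384 + 448 = 832 kbps = 0.832 Mbps.
Total bitrate: 263.832 Mbps.
File: 263.832 Mbps × 480 s = 126639.4 Mb.
At 4 Mbps: 126639.4 / 4 = 31659.8 s ≈ 8.79 hours.

8.8 hours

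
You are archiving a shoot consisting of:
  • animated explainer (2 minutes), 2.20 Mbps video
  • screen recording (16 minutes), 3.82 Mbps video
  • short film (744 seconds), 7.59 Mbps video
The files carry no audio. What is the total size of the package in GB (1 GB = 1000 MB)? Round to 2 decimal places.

1.20 GB

animated explainer: 2.200 Mbps × 120 s = 264.0 Mb
screen recording: 3.820 Mbps × 960 s = 3667.2 Mb
short film: 7.590 Mbps × 744 s = 5647.0 Mb
Total: 9578.2 Mb = 1197.3 MB.
= 1.197 GB.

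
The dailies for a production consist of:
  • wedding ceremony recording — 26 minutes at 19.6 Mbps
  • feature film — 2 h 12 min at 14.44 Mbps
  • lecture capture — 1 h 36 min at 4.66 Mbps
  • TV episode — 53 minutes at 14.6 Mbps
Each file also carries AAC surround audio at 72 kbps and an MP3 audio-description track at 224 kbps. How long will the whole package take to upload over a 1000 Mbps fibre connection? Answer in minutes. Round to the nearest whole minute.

Audio total: 72 + 224 = 296 kbps = 0.296 Mbps.
wedding ceremony recording: 19.896 Mbps × 1560 s = 31037.8 Mb
feature film: 14.736 Mbps × 7920 s = 116709.1 Mb
lecture capture: 4.956 Mbps × 5760 s = 28546.6 Mb
TV episode: 14.896 Mbps × 3180 s = 47369.3 Mb
Total: 223662.7 Mb = 27957.8 MB.
At 1000 Mbps: 223662.7 / 1000 = 224 s ≈ 3.73 minutes.

4 minutes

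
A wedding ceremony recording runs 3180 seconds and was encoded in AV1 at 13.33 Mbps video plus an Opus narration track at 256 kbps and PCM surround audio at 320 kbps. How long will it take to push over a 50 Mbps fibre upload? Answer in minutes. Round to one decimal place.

14.7 minutes

Audio total: 256 + 320 = 576 kbps = 0.576 Mbps.
Total bitrate: 13.906 Mbps.
File: 13.906 Mbps × 3180 s = 44221.1 Mb.
At 50 Mbps: 44221.1 / 50 = 884.4 s ≈ 14.7 minutes.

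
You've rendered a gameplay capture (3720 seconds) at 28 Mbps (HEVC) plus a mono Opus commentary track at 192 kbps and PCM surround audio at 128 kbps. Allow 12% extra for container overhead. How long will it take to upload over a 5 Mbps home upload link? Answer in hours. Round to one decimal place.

Audio total: 192 + 128 = 320 kbps = 0.320 Mbps.
Total bitrate: 28.320 Mbps.
File: 28.320 Mbps × 3720 s = 105350.4 Mb.
With 12% container overhead: ×1.12. → 117992.4 Mb.
At 5 Mbps: 117992.4 / 5 = 23598.5 s ≈ 6.56 hours.

6.6 hours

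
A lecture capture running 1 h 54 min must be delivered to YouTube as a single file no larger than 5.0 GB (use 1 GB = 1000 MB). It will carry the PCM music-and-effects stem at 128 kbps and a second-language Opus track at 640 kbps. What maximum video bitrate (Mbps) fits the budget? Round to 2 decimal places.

5.08 Mbps

Budget: 5.0 GB = 40000.0 Mb.
1 h 54 min = 114 min = 6840 s
Total bitrate budget: 40000.0 Mb / 6840 s = 5.848 Mbps.
Audio total: 128 + 640 = 768 kbps = 0.768 Mbps.
Video: 5.848 − 0.768 = 5.080 Mbps.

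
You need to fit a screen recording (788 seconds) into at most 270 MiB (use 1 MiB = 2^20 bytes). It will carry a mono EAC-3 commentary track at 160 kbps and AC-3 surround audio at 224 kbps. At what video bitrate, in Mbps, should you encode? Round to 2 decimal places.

2.49 Mbps

Budget: 270 MiB = 2264.9 Mb.
Total bitrate budget: 2264.9 Mb / 788 s = 2.874 Mbps.
Audio total: 160 + 224 = 384 kbps = 0.384 Mbps.
Video: 2.874 − 0.384 = 2.490 Mbps.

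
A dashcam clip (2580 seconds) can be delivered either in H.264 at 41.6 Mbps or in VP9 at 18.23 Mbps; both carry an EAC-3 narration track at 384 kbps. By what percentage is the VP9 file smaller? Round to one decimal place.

Audio: 384 kbps = 0.384 Mbps.
H.264: 41.984 Mbps × 2580 s = 108318.7 Mb = 12.610 GiB.
VP9: 18.614 Mbps × 2580 s = 48024.1 Mb = 5.591 GiB.
Reduction: (1 − 5.591/12.610) × 100 = 55.66%.

55.7%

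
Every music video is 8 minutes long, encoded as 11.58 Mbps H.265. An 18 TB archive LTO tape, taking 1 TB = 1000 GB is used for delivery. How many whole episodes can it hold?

25906

8 min = 480 s
Per item: 11.580 Mbps × 480 s = 5,558 Mb = 694.8 MB.
Capacity: 18 TB = 144,000,000 Mb; 25906.74 items → 25906 complete.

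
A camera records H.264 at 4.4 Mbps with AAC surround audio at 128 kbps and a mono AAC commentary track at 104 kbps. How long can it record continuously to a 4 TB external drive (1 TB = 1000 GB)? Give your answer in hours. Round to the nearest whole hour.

Audio total: 128 + 104 = 232 kbps = 0.232 Mbps.
Total bitrate: 4.4 + 0.232 = 4.632 Mbps.
Capacity: 4 TB = 32,000,000 Mb.
Recording time: 32,000,000 / 4.632 = 6,908,463 s ≈ 1,919 hours.

1919 hours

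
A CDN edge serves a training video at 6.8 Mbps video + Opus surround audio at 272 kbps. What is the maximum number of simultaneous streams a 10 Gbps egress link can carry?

Audio: 272 kbps = 0.272 Mbps.
Per-viewer media rate: 7.072 Mbps.
10 Gbps = 10,000 Mbps; 10,000 / 7.072 = 1414.03 → 1414 viewers.

1414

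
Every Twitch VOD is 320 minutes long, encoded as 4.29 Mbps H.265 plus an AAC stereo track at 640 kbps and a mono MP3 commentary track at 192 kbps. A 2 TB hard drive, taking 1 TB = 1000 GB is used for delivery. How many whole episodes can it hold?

162

320 min = 19200 s
Audio total: 640 + 192 = 832 kbps = 0.832 Mbps.
Total bitrate: 5.122 Mbps.
Per item: 5.122 Mbps × 19200 s = 98,342 Mb = 12,293 MB.
Capacity: 2 TB = 16,000,000 Mb; 162.70 items → 162 complete.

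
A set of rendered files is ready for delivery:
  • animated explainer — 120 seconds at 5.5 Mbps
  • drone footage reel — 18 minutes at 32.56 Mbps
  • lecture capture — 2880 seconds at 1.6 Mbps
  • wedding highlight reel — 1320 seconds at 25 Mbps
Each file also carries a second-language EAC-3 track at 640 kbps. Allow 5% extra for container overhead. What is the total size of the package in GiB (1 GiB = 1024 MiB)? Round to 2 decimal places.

Audio: 640 kbps = 0.640 Mbps.
animated explainer: 6.140 Mbps × 120 s × 1.05 = 773.6 Mb
drone footage reel: 33.200 Mbps × 1080 s × 1.05 = 37648.8 Mb
lecture capture: 2.240 Mbps × 2880 s × 1.05 = 6773.8 Mb
wedding highlight reel: 25.640 Mbps × 1320 s × 1.05 = 35537.0 Mb
Total: 80733.2 Mb = 10091.7 MB.
= 9.399 GiB.

9.40 GiB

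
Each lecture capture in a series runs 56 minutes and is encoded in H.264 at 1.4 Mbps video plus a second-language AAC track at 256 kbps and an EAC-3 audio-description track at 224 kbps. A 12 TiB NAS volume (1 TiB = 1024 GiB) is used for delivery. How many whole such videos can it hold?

16709

56 min = 3360 s
Audio total: 256 + 224 = 480 kbps = 0.480 Mbps.
Total bitrate: 1.880 Mbps.
Per item: 1.880 Mbps × 3360 s = 6,317 Mb = 789.6 MB.
Capacity: 12 TiB = 105,553,116 Mb; 16709.90 items → 16709 complete.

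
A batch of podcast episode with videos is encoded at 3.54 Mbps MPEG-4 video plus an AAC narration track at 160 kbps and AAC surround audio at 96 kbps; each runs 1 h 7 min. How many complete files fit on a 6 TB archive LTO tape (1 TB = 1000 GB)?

3145

1 h 7 min = 67 min = 4020 s
Audio total: 160 + 96 = 256 kbps = 0.256 Mbps.
Total bitrate: 3.796 Mbps.
Per item: 3.796 Mbps × 4020 s = 15,260 Mb = 1,907 MB.
Capacity: 6 TB = 48,000,000 Mb; 3145.49 items → 3145 complete.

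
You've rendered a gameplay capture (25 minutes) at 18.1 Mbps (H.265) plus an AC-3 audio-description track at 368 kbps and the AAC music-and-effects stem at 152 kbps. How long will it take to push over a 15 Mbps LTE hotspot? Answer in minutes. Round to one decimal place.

25 min = 1500 s
Audio total: 368 + 152 = 520 kbps = 0.520 Mbps.
Total bitrate: 18.620 Mbps.
File: 18.620 Mbps × 1500 s = 27930.0 Mb.
At 15 Mbps: 27930.0 / 15 = 1862.0 s ≈ 31 minutes.

31.0 minutes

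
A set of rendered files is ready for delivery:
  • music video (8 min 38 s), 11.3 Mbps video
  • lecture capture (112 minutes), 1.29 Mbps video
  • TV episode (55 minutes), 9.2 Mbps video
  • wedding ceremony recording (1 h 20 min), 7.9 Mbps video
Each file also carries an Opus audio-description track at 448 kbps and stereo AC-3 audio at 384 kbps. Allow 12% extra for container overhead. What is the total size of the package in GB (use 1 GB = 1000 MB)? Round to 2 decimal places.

13.38 GB

Audio total: 448 + 384 = 832 kbps = 0.832 Mbps.
music video: 12.132 Mbps × 518 s × 1.12 = 7038.5 Mb
lecture capture: 2.122 Mbps × 6720 s × 1.12 = 15971.0 Mb
TV episode: 10.032 Mbps × 3300 s × 1.12 = 37078.3 Mb
wedding ceremony recording: 8.732 Mbps × 4800 s × 1.12 = 46943.2 Mb
Total: 107031.0 Mb = 13378.9 MB.
= 13.38 GB.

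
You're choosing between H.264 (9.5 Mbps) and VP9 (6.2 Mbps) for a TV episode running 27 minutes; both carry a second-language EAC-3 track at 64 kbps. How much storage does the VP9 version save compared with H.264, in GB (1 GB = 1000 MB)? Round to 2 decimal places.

0.67 GB

27 min = 1620 s
Audio: 64 kbps = 0.064 Mbps.
H.264: 9.564 Mbps × 1620 s = 15493.7 Mb = 1.937 GB.
VP9: 6.264 Mbps × 1620 s = 10147.7 Mb = 1.268 GB.
Saving: 1.937 − 1.268 = 0.668 GB.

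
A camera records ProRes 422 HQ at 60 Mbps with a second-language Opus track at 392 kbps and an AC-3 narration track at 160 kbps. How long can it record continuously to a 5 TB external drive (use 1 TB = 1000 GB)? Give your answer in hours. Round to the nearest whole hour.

183 hours

Audio total: 392 + 160 = 552 kbps = 0.552 Mbps.
Total bitrate: 60 + 0.552 = 60.552 Mbps.
Capacity: 5 TB = 40,000,000 Mb.
Recording time: 40,000,000 / 60.552 = 660,589 s ≈ 183 hours.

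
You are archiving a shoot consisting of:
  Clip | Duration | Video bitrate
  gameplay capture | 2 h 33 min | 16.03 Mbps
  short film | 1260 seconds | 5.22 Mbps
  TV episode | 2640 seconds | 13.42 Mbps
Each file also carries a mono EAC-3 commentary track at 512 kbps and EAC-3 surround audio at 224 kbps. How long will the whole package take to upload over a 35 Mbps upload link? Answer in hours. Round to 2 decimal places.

Audio total: 512 + 224 = 736 kbps = 0.736 Mbps.
gameplay capture: 16.766 Mbps × 9180 s = 153911.9 Mb
short film: 5.956 Mbps × 1260 s = 7504.6 Mb
TV episode: 14.156 Mbps × 2640 s = 37371.8 Mb
Total: 198788.3 Mb = 24848.5 MB.
At 35 Mbps: 198788.3 / 35 = 5680 s ≈ 1.58 hours.

1.58 hours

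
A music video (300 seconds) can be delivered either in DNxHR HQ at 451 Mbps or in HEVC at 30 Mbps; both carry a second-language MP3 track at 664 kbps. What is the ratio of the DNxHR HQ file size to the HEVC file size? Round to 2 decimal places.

Audio: 664 kbps = 0.664 Mbps.
DNxHR HQ: 451.664 Mbps × 300 s = 135499.2 Mb = 16.937 GB.
HEVC: 30.664 Mbps × 300 s = 9199.2 Mb = 1.150 GB.
Ratio: 16.937 / 1.150 = 14.729.

14.73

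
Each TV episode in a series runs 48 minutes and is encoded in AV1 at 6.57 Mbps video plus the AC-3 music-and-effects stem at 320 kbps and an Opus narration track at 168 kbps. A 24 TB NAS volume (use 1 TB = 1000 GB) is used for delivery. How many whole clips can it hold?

9445

48 min = 2880 s
Audio total: 320 + 168 = 488 kbps = 0.488 Mbps.
Total bitrate: 7.058 Mbps.
Per item: 7.058 Mbps × 2880 s = 20,327 Mb = 2,541 MB.
Capacity: 24 TB = 192,000,000 Mb; 9445.55 items → 9445 complete.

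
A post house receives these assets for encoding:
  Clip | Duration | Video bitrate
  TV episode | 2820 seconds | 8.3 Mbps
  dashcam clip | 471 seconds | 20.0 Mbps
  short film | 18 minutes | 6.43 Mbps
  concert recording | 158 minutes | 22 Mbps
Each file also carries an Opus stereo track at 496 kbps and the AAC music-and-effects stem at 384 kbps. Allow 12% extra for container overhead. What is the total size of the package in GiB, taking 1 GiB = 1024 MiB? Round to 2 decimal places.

Audio total: 496 + 384 = 880 kbps = 0.880 Mbps.
TV episode: 9.180 Mbps × 2820 s × 1.12 = 28994.1 Mb
dashcam clip: 20.880 Mbps × 471 s × 1.12 = 11014.6 Mb
short film: 7.310 Mbps × 1080 s × 1.12 = 8842.2 Mb
concert recording: 22.880 Mbps × 9480 s × 1.12 = 242930.7 Mb
Total: 291781.6 Mb = 36472.7 MB.
= 33.97 GiB.

33.97 GiB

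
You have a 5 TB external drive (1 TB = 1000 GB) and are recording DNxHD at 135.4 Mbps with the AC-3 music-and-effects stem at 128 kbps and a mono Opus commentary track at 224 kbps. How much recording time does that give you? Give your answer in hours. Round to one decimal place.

81.8 hours

Audio total: 128 + 224 = 352 kbps = 0.352 Mbps.
Total bitrate: 135.4 + 0.352 = 135.752 Mbps.
Capacity: 5 TB = 40,000,000 Mb.
Recording time: 40,000,000 / 135.752 = 294,655 s ≈ 81.8 hours.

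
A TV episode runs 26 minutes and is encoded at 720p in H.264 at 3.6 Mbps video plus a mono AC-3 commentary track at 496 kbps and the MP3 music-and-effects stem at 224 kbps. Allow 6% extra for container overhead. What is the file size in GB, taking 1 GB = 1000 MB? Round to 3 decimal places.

26 min = 1560 s
Audio total: 496 + 224 = 720 kbps = 0.720 Mbps.
Total bitrate: 3.6 + 0.720 = 4.320 Mbps.
Stream data: 4.320 Mbps × 1560 s = 6739.2 Mb.
With 6% container overhead: ×1.06.
7,144 Mb ÷ 8 = 892.9 MB → 0.8929 GB.

0.893 GB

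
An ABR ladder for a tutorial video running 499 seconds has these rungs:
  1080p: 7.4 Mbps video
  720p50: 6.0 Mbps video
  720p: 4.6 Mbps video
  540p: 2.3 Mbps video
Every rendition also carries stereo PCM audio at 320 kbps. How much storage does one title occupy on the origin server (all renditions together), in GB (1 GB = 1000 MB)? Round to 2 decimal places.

1.35 GB

Audio: 320 kbps = 0.320 Mbps.
Sum of rendition bitrates: (7.4+0.320) + (6.0+0.320) + (4.6+0.320) + (2.3+0.320) = 21.580 Mbps.
× 499 s = 10,768 Mb = 1,346 MB = 1.346 GB.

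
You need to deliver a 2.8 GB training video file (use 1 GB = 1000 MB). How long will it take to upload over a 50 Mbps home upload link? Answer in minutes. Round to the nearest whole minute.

7 minutes

File: 2.8 GB = 22400.0 Mb.
At 50 Mbps: 22400.0 / 50 = 448.0 s ≈ 7.47 minutes.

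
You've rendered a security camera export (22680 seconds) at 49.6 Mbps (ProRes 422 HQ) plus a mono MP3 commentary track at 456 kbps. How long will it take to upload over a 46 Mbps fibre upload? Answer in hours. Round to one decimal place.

6.9 hours

Audio: 456 kbps = 0.456 Mbps.
Total bitrate: 50.056 Mbps.
File: 50.056 Mbps × 22680 s = 1135270.1 Mb.
At 46 Mbps: 1135270.1 / 46 = 24679.8 s ≈ 6.86 hours.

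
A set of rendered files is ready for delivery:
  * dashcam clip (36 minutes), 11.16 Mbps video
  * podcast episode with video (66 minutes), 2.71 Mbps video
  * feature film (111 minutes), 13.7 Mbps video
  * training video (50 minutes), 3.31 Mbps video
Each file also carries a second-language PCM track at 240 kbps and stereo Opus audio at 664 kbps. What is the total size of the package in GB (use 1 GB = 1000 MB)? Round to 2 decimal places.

18.78 GB

Audio total: 240 + 664 = 904 kbps = 0.904 Mbps.
dashcam clip: 12.064 Mbps × 2160 s = 26058.2 Mb
podcast episode with video: 3.614 Mbps × 3960 s = 14311.4 Mb
feature film: 14.604 Mbps × 6660 s = 97262.6 Mb
training video: 4.214 Mbps × 3000 s = 12642.0 Mb
Total: 150274.3 Mb = 18784.3 MB.
= 18.78 GB.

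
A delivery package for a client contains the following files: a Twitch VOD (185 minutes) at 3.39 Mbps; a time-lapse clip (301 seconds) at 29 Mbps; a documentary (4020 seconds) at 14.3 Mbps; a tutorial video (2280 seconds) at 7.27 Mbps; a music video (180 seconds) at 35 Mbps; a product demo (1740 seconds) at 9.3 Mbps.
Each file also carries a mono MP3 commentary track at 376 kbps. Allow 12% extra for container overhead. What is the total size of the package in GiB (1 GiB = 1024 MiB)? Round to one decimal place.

19.6 GiB

Audio: 376 kbps = 0.376 Mbps.
Twitch VOD: 3.766 Mbps × 11100 s × 1.12 = 46818.9 Mb
time-lapse clip: 29.376 Mbps × 301 s × 1.12 = 9903.2 Mb
documentary: 14.676 Mbps × 4020 s × 1.12 = 66077.2 Mb
tutorial video: 7.646 Mbps × 2280 s × 1.12 = 19524.8 Mb
music video: 35.376 Mbps × 180 s × 1.12 = 7131.8 Mb
product demo: 9.676 Mbps × 1740 s × 1.12 = 18856.6 Mb
Total: 168312.6 Mb = 21039.1 MB.
= 19.59 GiB.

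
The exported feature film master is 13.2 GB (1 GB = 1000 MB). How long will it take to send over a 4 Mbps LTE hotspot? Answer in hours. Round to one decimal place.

File: 13.2 GB = 105600.0 Mb.
At 4 Mbps: 105600.0 / 4 = 26400.0 s ≈ 7.33 hours.

7.3 hours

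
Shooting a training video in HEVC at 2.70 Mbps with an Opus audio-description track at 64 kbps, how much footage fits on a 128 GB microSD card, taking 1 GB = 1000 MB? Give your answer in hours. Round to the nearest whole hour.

Audio: 64 kbps = 0.064 Mbps.
Total bitrate: 2.70 + 0.064 = 2.764 Mbps.
Capacity: 128 GB = 1,024,000 Mb.
Recording time: 1,024,000 / 2.764 = 370,478 s ≈ 103 hours.

103 hours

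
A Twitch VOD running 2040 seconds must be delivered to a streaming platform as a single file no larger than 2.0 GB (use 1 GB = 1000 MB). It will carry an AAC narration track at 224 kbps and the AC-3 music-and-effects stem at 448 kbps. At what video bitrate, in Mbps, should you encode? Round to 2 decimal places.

Budget: 2.0 GB = 16000.0 Mb.
Total bitrate budget: 16000.0 Mb / 2040 s = 7.843 Mbps.
Audio total: 224 + 448 = 672 kbps = 0.672 Mbps.
Video: 7.843 − 0.672 = 7.171 Mbps.

7.17 Mbps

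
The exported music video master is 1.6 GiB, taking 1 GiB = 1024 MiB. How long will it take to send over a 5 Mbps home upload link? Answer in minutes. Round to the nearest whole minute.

File: 1.6 GiB = 13743.9 Mb.
At 5 Mbps: 13743.9 / 5 = 2748.8 s ≈ 45.8 minutes.

46 minutes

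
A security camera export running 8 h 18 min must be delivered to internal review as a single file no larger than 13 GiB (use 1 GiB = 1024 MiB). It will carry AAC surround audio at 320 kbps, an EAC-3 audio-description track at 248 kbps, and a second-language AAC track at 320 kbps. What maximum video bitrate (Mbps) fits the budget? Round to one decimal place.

Budget: 13 GiB = 111669.1 Mb.
8 h 18 min = 498 min = 29880 s
Total bitrate budget: 111669.1 Mb / 29880 s = 3.737 Mbps.
Audio total: 320 + 248 + 320 = 888 kbps = 0.888 Mbps.
Video: 3.737 − 0.888 = 2.849 Mbps.

2.8 Mbps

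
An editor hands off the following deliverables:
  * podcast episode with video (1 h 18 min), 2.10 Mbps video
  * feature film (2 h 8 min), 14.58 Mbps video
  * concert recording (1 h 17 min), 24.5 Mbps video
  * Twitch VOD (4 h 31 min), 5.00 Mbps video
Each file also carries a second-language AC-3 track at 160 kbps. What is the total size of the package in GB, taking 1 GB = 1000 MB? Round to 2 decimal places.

Audio: 160 kbps = 0.160 Mbps.
podcast episode with video: 2.260 Mbps × 4680 s = 10576.8 Mb
feature film: 14.740 Mbps × 7680 s = 113203.2 Mb
concert recording: 24.660 Mbps × 4620 s = 113929.2 Mb
Twitch VOD: 5.160 Mbps × 16260 s = 83901.6 Mb
Total: 321610.8 Mb = 40201.3 MB.
= 40.20 GB.

40.20 GB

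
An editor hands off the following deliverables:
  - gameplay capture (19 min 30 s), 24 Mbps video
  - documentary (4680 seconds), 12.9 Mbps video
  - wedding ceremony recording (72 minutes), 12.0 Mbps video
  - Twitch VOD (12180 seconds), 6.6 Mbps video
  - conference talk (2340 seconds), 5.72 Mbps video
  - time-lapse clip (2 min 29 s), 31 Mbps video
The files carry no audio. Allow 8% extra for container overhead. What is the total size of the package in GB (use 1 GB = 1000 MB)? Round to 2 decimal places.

gameplay capture: 24.000 Mbps × 1170 s × 1.08 = 30326.4 Mb
documentary: 12.900 Mbps × 4680 s × 1.08 = 65201.8 Mb
wedding ceremony recording: 12.000 Mbps × 4320 s × 1.08 = 55987.2 Mb
Twitch VOD: 6.600 Mbps × 12180 s × 1.08 = 86819.0 Mb
conference talk: 5.720 Mbps × 2340 s × 1.08 = 14455.6 Mb
time-lapse clip: 31.000 Mbps × 149 s × 1.08 = 4988.5 Mb
Total: 257778.5 Mb = 32222.3 MB.
= 32.22 GB.

32.22 GB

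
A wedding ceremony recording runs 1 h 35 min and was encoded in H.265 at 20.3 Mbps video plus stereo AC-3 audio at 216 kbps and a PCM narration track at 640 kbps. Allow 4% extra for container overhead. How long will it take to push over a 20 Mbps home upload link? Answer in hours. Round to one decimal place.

1.7 hours

1 h 35 min = 95 min = 5700 s
Audio total: 216 + 640 = 856 kbps = 0.856 Mbps.
Total bitrate: 21.156 Mbps.
File: 21.156 Mbps × 5700 s = 120589.2 Mb.
With 4% container overhead: ×1.04. → 125412.8 Mb.
At 20 Mbps: 125412.8 / 20 = 6270.6 s ≈ 1.74 hours.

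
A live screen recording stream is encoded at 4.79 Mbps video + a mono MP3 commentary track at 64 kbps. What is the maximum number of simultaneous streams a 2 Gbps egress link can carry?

412

Audio: 64 kbps = 0.064 Mbps.
Per-viewer media rate: 4.854 Mbps.
2 Gbps = 2,000 Mbps; 2,000 / 4.854 = 412.03 → 412 viewers.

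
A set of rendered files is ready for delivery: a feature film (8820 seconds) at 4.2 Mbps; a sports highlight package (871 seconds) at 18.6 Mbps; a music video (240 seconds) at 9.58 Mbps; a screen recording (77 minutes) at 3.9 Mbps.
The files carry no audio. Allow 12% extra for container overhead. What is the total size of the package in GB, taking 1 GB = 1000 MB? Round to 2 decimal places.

10.30 GB

feature film: 4.200 Mbps × 8820 s × 1.12 = 41489.3 Mb
sports highlight package: 18.600 Mbps × 871 s × 1.12 = 18144.7 Mb
music video: 9.580 Mbps × 240 s × 1.12 = 2575.1 Mb
screen recording: 3.900 Mbps × 4620 s × 1.12 = 20180.2 Mb
Total: 82389.2 Mb = 10298.7 MB.
= 10.30 GB.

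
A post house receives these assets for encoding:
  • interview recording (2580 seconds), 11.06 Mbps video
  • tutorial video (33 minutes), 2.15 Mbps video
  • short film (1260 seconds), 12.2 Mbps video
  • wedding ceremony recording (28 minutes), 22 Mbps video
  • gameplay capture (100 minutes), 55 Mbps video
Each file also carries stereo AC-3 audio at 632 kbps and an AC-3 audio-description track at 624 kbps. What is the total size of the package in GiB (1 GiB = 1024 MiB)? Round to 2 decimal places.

50.30 GiB

Audio total: 632 + 624 = 1256 kbps = 1.256 Mbps.
interview recording: 12.316 Mbps × 2580 s = 31775.3 Mb
tutorial video: 3.406 Mbps × 1980 s = 6743.9 Mb
short film: 13.456 Mbps × 1260 s = 16954.6 Mb
wedding ceremony recording: 23.256 Mbps × 1680 s = 39070.1 Mb
gameplay capture: 56.256 Mbps × 6000 s = 337536.0 Mb
Total: 432079.8 Mb = 54010.0 MB.
= 50.30 GiB.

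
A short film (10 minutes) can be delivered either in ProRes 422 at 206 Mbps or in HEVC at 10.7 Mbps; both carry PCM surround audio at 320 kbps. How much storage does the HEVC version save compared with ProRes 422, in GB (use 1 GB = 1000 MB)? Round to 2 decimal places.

10 min = 600 s
Audio: 320 kbps = 0.320 Mbps.
ProRes 422: 206.320 Mbps × 600 s = 123792.0 Mb = 15.474 GB.
HEVC: 11.020 Mbps × 600 s = 6612.0 Mb = 0.827 GB.
Saving: 15.474 − 0.827 = 14.648 GB.

14.65 GB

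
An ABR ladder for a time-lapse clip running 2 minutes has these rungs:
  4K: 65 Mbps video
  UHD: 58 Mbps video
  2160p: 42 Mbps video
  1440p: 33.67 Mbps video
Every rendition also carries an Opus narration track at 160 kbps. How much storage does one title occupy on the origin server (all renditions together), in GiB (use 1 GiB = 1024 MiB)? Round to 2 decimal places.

2 min = 120 s
Audio: 160 kbps = 0.160 Mbps.
Sum of rendition bitrates: (65+0.160) + (58+0.160) + (42+0.160) + (33.67+0.160) = 199.310 Mbps.
× 120 s = 23,917 Mb = 2,990 MB = 2.784 GiB.

2.78 GiB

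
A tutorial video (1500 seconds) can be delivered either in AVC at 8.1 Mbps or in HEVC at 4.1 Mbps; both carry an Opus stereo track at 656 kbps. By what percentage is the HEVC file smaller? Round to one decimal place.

Audio: 656 kbps = 0.656 Mbps.
AVC: 8.756 Mbps × 1500 s = 13134.0 Mb = 1.529 GiB.
HEVC: 4.756 Mbps × 1500 s = 7134.0 Mb = 0.831 GiB.
Reduction: (1 − 0.831/1.529) × 100 = 45.68%.

45.7%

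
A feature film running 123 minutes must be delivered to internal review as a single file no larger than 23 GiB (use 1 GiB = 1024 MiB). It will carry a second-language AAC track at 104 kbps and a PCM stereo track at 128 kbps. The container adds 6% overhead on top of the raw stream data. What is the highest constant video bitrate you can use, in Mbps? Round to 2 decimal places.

25.02 Mbps

Budget: 23 GiB = 197568.5 Mb.
Stream payload after overhead: 197568.5 / 1.06 = 186385.4 Mb.
123 min = 7380 s
Total bitrate budget: 186385.4 Mb / 7380 s = 25.255 Mbps.
Audio total: 104 + 128 = 232 kbps = 0.232 Mbps.
Video: 25.255 − 0.232 = 25.023 Mbps.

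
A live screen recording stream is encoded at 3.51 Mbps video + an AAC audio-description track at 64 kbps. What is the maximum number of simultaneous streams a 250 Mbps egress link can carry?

69

Audio: 64 kbps = 0.064 Mbps.
Per-viewer media rate: 3.574 Mbps.
250 Mbps = 250.0 Mbps; 250.0 / 3.574 = 69.95 → 69 viewers.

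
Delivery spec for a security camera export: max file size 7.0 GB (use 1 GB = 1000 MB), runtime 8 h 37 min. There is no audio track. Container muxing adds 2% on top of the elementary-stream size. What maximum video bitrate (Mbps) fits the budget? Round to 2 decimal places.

1.77 Mbps

Budget: 7.0 GB = 56000.0 Mb.
Stream payload after overhead: 56000.0 / 1.02 = 54902.0 Mb.
8 h 37 min = 517 min = 31020 s
Total bitrate budget: 54902.0 Mb / 31020 s = 1.770 Mbps.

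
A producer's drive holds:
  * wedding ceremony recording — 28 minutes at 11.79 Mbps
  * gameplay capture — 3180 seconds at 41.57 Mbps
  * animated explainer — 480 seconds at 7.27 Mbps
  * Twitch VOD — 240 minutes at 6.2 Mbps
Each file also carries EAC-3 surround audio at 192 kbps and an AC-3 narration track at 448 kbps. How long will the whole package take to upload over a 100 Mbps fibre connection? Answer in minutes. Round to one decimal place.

Audio total: 192 + 448 = 640 kbps = 0.640 Mbps.
wedding ceremony recording: 12.430 Mbps × 1680 s = 20882.4 Mb
gameplay capture: 42.210 Mbps × 3180 s = 134227.8 Mb
animated explainer: 7.910 Mbps × 480 s = 3796.8 Mb
Twitch VOD: 6.840 Mbps × 14400 s = 98496.0 Mb
Total: 257403.0 Mb = 32175.4 MB.
At 100 Mbps: 257403.0 / 100 = 2574 s ≈ 42.9 minutes.

42.9 minutes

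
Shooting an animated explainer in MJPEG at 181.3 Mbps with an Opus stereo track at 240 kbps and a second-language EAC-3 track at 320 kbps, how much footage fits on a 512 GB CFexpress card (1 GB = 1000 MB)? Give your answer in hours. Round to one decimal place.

Audio total: 240 + 320 = 560 kbps = 0.560 Mbps.
Total bitrate: 181.3 + 0.560 = 181.860 Mbps.
Capacity: 512 GB = 4,096,000 Mb.
Recording time: 4,096,000 / 181.860 = 22,523 s ≈ 6.26 hours.

6.3 hours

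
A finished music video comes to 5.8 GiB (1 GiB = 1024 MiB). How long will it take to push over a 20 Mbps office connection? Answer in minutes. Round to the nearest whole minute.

File: 5.8 GiB = 49821.6 Mb.
At 20 Mbps: 49821.6 / 20 = 2491.1 s ≈ 41.5 minutes.

42 minutes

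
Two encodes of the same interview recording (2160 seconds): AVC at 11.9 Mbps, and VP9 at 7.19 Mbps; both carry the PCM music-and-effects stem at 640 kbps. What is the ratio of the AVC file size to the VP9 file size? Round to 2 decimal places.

Audio: 640 kbps = 0.640 Mbps.
AVC: 12.540 Mbps × 2160 s = 27086.4 Mb = 3.153 GiB.
VP9: 7.830 Mbps × 2160 s = 16912.8 Mb = 1.969 GiB.
Ratio: 3.153 / 1.969 = 1.602.

1.60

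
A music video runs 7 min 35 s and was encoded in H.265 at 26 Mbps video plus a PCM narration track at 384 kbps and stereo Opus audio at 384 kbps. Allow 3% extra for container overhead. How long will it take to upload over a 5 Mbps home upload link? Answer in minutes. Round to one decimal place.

41.8 minutes

7 min 35 s = 455 s
Audio total: 384 + 384 = 768 kbps = 0.768 Mbps.
Total bitrate: 26.768 Mbps.
File: 26.768 Mbps × 455 s = 12179.4 Mb.
With 3% container overhead: ×1.03. → 12544.8 Mb.
At 5 Mbps: 12544.8 / 5 = 2509.0 s ≈ 41.8 minutes.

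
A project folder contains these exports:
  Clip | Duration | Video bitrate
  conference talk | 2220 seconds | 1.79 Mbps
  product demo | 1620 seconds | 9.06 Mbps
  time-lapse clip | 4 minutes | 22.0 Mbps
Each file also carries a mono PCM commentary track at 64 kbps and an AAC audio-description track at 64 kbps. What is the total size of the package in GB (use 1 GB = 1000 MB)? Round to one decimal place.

3.1 GB

Audio total: 64 + 64 = 128 kbps = 0.128 Mbps.
conference talk: 1.918 Mbps × 2220 s = 4258.0 Mb
product demo: 9.188 Mbps × 1620 s = 14884.6 Mb
time-lapse clip: 22.128 Mbps × 240 s = 5310.7 Mb
Total: 24453.2 Mb = 3056.7 MB.
= 3.057 GB.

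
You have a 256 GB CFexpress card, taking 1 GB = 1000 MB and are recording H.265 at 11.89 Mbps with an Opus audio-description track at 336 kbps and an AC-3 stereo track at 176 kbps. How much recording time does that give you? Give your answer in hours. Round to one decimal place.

45.9 hours

Audio total: 336 + 176 = 512 kbps = 0.512 Mbps.
Total bitrate: 11.89 + 0.512 = 12.402 Mbps.
Capacity: 256 GB = 2,048,000 Mb.
Recording time: 2,048,000 / 12.402 = 165,135 s ≈ 45.9 hours.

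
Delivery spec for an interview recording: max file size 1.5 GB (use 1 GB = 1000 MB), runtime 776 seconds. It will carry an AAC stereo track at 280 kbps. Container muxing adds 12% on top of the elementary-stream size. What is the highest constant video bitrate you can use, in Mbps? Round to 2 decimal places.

13.53 Mbps

Budget: 1.5 GB = 12000.0 Mb.
Stream payload after overhead: 12000.0 / 1.12 = 10714.3 Mb.
Total bitrate budget: 10714.3 Mb / 776 s = 13.807 Mbps.
Audio: 280 kbps = 0.280 Mbps.
Video: 13.807 − 0.280 = 13.527 Mbps.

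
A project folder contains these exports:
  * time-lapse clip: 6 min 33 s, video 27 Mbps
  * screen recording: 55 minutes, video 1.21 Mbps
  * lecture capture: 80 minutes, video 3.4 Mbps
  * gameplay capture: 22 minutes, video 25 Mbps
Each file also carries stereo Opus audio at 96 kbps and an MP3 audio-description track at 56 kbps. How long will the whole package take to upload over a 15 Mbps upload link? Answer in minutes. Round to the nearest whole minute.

Audio total: 96 + 56 = 152 kbps = 0.152 Mbps.
time-lapse clip: 27.152 Mbps × 393 s = 10670.7 Mb
screen recording: 1.362 Mbps × 3300 s = 4494.6 Mb
lecture capture: 3.552 Mbps × 4800 s = 17049.6 Mb
gameplay capture: 25.152 Mbps × 1320 s = 33200.6 Mb
Total: 65415.6 Mb = 8176.9 MB.
At 15 Mbps: 65415.6 / 15 = 4361 s ≈ 72.7 minutes.

73 minutes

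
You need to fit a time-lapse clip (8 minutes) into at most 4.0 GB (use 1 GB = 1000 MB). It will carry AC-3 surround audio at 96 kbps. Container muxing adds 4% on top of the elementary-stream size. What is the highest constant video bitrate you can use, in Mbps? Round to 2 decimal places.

Budget: 4.0 GB = 32000.0 Mb.
Stream payload after overhead: 32000.0 / 1.04 = 30769.2 Mb.
8 min = 480 s
Total bitrate budget: 30769.2 Mb / 480 s = 64.103 Mbps.
Audio: 96 kbps = 0.096 Mbps.
Video: 64.103 − 0.096 = 64.007 Mbps.

64.01 Mbps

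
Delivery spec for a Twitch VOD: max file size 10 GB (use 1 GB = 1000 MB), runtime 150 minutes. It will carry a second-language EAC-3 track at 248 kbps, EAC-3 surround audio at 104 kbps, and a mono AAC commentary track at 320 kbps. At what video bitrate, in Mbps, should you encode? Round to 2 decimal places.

8.22 Mbps

Budget: 10 GB = 80000.0 Mb.
150 min = 9000 s
Total bitrate budget: 80000.0 Mb / 9000 s = 8.889 Mbps.
Audio total: 248 + 104 + 320 = 672 kbps = 0.672 Mbps.
Video: 8.889 − 0.672 = 8.217 Mbps.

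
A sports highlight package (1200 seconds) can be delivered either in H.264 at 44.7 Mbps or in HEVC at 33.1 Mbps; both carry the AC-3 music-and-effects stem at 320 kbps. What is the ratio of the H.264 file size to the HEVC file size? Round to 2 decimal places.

Audio: 320 kbps = 0.320 Mbps.
H.264: 45.020 Mbps × 1200 s = 54024.0 Mb = 6.753 GB.
HEVC: 33.420 Mbps × 1200 s = 40104.0 Mb = 5.013 GB.
Ratio: 6.753 / 5.013 = 1.347.

1.35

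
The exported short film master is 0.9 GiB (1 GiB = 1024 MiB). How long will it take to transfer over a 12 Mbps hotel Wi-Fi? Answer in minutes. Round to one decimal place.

File: 0.9 GiB = 7730.9 Mb.
At 12 Mbps: 7730.9 / 12 = 644.2 s ≈ 10.7 minutes.

10.7 minutes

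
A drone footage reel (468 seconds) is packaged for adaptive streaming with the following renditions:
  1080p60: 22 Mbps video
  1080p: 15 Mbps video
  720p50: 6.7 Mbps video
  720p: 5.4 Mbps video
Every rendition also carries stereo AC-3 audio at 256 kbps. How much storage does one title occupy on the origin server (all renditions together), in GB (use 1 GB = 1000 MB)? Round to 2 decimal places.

2.93 GB

Audio: 256 kbps = 0.256 Mbps.
Sum of rendition bitrates: (22+0.256) + (15+0.256) + (6.7+0.256) + (5.4+0.256) = 50.124 Mbps.
× 468 s = 23,458 Mb = 2,932 MB = 2.932 GB.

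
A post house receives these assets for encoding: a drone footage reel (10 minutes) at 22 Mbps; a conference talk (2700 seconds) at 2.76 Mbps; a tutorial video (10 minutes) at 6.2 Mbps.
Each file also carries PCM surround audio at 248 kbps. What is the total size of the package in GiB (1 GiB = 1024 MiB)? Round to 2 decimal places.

Audio: 248 kbps = 0.248 Mbps.
drone footage reel: 22.248 Mbps × 600 s = 13348.8 Mb
conference talk: 3.008 Mbps × 2700 s = 8121.6 Mb
tutorial video: 6.448 Mbps × 600 s = 3868.8 Mb
Total: 25339.2 Mb = 3167.4 MB.
= 2.950 GiB.

2.95 GiB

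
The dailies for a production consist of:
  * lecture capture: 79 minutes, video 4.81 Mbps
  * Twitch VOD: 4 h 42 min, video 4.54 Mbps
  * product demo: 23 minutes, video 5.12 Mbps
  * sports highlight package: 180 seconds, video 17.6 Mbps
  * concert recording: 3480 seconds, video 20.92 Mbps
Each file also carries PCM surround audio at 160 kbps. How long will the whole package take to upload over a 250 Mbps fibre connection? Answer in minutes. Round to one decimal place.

12.5 minutes

Audio: 160 kbps = 0.160 Mbps.
lecture capture: 4.970 Mbps × 4740 s = 23557.8 Mb
Twitch VOD: 4.700 Mbps × 16920 s = 79524.0 Mb
product demo: 5.280 Mbps × 1380 s = 7286.4 Mb
sports highlight package: 17.760 Mbps × 180 s = 3196.8 Mb
concert recording: 21.080 Mbps × 3480 s = 73358.4 Mb
Total: 186923.4 Mb = 23365.4 MB.
At 250 Mbps: 186923.4 / 250 = 748 s ≈ 12.5 minutes.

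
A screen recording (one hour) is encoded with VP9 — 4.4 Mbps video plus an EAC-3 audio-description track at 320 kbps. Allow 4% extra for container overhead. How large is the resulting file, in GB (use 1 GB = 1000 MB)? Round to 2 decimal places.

1 h = 3600 s
Audio: 320 kbps = 0.320 Mbps.
Total bitrate: 4.4 + 0.320 = 4.720 Mbps.
Stream data: 4.720 Mbps × 3600 s = 16992.0 Mb.
With 4% container overhead: ×1.04.
17,672 Mb ÷ 8 = 2,209 MB → 2.209 GB.

2.21 GB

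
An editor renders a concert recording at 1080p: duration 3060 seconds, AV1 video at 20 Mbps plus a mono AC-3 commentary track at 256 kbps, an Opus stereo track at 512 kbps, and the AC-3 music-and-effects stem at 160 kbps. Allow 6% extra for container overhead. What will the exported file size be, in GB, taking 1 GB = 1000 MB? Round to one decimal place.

Audio total: 256 + 512 + 160 = 928 kbps = 0.928 Mbps.
Total bitrate: 20 + 0.928 = 20.928 Mbps.
Stream data: 20.928 Mbps × 3060 s = 64039.7 Mb.
With 6% container overhead: ×1.06.
67,882 Mb ÷ 8 = 8,485 MB → 8.485 GB.

8.5 GB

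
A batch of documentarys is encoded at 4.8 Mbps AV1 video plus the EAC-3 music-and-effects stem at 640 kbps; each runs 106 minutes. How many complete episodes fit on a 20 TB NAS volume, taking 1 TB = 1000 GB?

106 min = 6360 s
Audio: 640 kbps = 0.640 Mbps.
Total bitrate: 5.440 Mbps.
Per item: 5.440 Mbps × 6360 s = 34,598 Mb = 4,325 MB.
Capacity: 20 TB = 160,000,000 Mb; 4624.49 items → 4624 complete.

4624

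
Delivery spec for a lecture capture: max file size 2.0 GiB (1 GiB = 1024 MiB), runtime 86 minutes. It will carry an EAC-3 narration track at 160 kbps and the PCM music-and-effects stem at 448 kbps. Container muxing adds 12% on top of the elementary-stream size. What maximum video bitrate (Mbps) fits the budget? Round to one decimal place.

2.4 Mbps

Budget: 2.0 GiB = 17179.9 Mb.
Stream payload after overhead: 17179.9 / 1.12 = 15339.2 Mb.
86 min = 5160 s
Total bitrate budget: 15339.2 Mb / 5160 s = 2.973 Mbps.
Audio total: 160 + 448 = 608 kbps = 0.608 Mbps.
Video: 2.973 − 0.608 = 2.365 Mbps.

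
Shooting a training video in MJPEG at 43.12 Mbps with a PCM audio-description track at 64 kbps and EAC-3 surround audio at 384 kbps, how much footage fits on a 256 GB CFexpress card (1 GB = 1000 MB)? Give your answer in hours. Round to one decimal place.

13.1 hours

Audio total: 64 + 384 = 448 kbps = 0.448 Mbps.
Total bitrate: 43.12 + 0.448 = 43.568 Mbps.
Capacity: 256 GB = 2,048,000 Mb.
Recording time: 2,048,000 / 43.568 = 47,007 s ≈ 13.1 hours.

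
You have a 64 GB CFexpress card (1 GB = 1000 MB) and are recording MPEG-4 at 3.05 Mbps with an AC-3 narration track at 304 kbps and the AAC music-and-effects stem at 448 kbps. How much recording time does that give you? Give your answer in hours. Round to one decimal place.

37.4 hours

Audio total: 304 + 448 = 752 kbps = 0.752 Mbps.
Total bitrate: 3.05 + 0.752 = 3.802 Mbps.
Capacity: 64 GB = 512,000 Mb.
Recording time: 512,000 / 3.802 = 134,666 s ≈ 37.4 hours.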